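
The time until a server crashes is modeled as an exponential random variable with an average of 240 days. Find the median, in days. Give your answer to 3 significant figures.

The rate is λ = 1/240 = 0.00416667 per day.
Set 1 − e^(−λt) = 0.5, so t = −ln(0.5)/λ = 0.69315/0.00416667 ≈ 166.355 days.

166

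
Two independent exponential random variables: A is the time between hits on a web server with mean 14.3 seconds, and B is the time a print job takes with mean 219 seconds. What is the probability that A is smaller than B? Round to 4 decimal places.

0.9387

λ_1 = 1/14.3 = 0.0699301, λ_2 = 1/219 = 0.00456621.
For independent exponentials, P(A < B) = λ_1/(λ_1+λ_2) = 0.0699301/0.0744963 ≈ 0.9387.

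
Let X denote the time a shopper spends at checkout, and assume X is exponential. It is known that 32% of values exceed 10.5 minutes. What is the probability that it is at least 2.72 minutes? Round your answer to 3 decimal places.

e^(−λ·10.5) = 0.32 ⇒ λ = −ln(0.32)/10.5 = 0.108518.
P(X > 2.72) = e^(−0.108518·2.72) = e^(−0.29517) ≈ 0.744.

0.744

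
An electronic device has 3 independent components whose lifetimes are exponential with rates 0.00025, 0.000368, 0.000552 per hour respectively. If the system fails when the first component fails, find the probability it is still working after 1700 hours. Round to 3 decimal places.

0.137

The time to first failure is exponential with rate Σλ = 0.00025 + 0.000368 + 0.000552 = 0.00117.
P(min > 1700) = e^(−0.00117·1700) = e^(−1.989) ≈ 0.137.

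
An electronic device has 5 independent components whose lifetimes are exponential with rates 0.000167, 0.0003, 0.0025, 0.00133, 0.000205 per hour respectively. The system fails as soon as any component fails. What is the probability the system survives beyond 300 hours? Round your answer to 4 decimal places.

The time to first failure is exponential with rate Σλ = 0.000167 + 0.0003 + 0.0025 + 0.00133 + 0.000205 = 0.004502.
P(min > 300) = e^(−0.004502·300) = e^(−1.3506) ≈ 0.2591.

0.2591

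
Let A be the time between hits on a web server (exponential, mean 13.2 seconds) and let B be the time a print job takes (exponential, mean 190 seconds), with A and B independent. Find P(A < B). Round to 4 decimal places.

0.9350

λ_1 = 1/13.2 = 0.0757576, λ_2 = 1/190 = 0.00526316.
For independent exponentials, P(A < B) = λ_1/(λ_1+λ_2) = 0.0757576/0.0810207 ≈ 0.9350.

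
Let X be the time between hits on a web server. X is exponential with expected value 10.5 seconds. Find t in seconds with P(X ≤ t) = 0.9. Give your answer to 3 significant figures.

24.2

The rate is λ = 1/10.5 = 0.0952381 per second.
Set 1 − e^(−λt) = 0.9, so t = −ln(0.1)/λ = 2.3026/0.0952381 ≈ 24.1771 seconds.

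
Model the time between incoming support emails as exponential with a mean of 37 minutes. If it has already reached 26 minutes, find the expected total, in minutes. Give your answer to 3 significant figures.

The rate is λ = 1/37 = 0.027027 per minute.
By memorylessness, E[X | X > 26] = 26 + 1/λ = 26 + 37 = 63 minutes.

63.0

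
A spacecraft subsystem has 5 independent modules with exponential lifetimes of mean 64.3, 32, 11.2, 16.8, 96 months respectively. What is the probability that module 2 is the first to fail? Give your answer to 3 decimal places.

Rates: λ_i = 1/mean_i → 0.0155521, 0.03125, 0.0892857, 0.0595238, 0.0104167; Σλ = 0.206028.
P(module 2 first) = λ_2/Σλ = 0.03125/0.206028 ≈ 0.152.

0.152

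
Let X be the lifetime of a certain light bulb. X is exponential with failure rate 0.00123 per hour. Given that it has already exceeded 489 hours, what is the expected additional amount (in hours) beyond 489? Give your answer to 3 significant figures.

By memorylessness, the remaining amount past any threshold is again Exp(λ) with mean 1/λ = 813.008 hours.

813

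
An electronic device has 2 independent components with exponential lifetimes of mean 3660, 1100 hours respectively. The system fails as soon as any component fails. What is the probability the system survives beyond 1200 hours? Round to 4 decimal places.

The first failure time is exponential with rate Σλ_i = 1/3660 + 1/1100 = 0.00118231 per hour.
P(min > 1200) = e^(−0.00118231·1200) = e^(−1.4188) ≈ 0.2420.

0.2420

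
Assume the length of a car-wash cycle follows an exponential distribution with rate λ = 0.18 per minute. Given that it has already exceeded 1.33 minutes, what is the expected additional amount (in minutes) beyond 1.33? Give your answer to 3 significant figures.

5.56

By memorylessness, the remaining amount past any threshold is again Exp(λ) with mean 1/λ = 5.55556 minutes.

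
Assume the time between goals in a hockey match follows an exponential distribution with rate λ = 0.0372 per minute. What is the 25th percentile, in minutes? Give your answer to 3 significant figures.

7.73

Set 1 − e^(−λt) = 0.25, so t = −ln(0.75)/λ = 0.28768/0.0372 ≈ 7.73339 minutes.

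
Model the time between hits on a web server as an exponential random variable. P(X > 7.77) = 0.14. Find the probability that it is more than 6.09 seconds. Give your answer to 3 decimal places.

0.214

e^(−λ·7.77) = 0.14 ⇒ λ = −ln(0.14)/7.77 = 0.253039.
P(X > 6.09) = e^(−0.253039·6.09) = e^(−1.541) ≈ 0.214.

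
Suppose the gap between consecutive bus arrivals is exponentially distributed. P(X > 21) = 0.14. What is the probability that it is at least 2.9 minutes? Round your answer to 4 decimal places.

e^(−λ·21) = 0.14 ⇒ λ = −ln(0.14)/21 = 0.0936244.
P(X > 2.9) = e^(−0.0936244·2.9) = e^(−0.27151) ≈ 0.7622.

0.7622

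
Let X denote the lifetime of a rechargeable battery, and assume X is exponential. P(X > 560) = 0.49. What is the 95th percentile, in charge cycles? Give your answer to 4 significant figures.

2352

e^(−λ·560) = 0.49 ⇒ λ = −ln(0.49)/560 = 0.00127384.
95th percentile: 1 − e^(−λt) = 0.95, t = −ln(0.05)/λ = 2351.74 charge cycles.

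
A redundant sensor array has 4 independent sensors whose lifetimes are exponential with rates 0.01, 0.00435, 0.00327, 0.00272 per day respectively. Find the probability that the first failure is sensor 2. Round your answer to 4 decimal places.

0.2139

The time to first failure is exponential with rate Σλ = 0.01 + 0.00435 + 0.00327 + 0.00272 = 0.02034.
P(sensor 2 first) = λ_2/Σλ = 0.00435/0.02034 ≈ 0.2139.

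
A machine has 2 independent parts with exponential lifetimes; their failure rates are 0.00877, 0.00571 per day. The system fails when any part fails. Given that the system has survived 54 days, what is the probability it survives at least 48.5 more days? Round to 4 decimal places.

0.4955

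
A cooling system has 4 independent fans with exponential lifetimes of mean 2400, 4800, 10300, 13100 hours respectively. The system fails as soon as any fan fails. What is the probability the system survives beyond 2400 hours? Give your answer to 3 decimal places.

0.147

The first failure time is exponential with rate Σλ_i = 1/2400 + 1/4800 + 1/10300 + 1/13100 = 0.000798423 per hour.
P(min > 2400) = e^(−0.000798423·2400) = e^(−1.9162) ≈ 0.147.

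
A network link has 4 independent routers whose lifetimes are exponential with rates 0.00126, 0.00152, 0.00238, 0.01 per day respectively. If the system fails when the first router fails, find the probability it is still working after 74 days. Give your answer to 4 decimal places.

0.3257

The time to first failure is exponential with rate Σλ = 0.00126 + 0.00152 + 0.00238 + 0.01 = 0.01516.
P(min > 74) = e^(−0.01516·74) = e^(−1.1218) ≈ 0.3257.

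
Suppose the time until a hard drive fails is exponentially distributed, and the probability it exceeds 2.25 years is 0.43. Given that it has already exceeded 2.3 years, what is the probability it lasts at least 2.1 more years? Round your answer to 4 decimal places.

From e^(−λ·2.25) = 0.43, λ = −ln(0.43)/2.25 = 0.375098.
Memoryless: P(X > 2.3+2.1 | X > 2.3) = P(X > 2.1) = e^(−0.375098·2.1) ≈ 0.4549.

0.4549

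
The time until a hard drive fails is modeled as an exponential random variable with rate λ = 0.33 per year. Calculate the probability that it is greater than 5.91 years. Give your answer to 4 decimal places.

0.1422

P(X > 5.91) = e^(−λ·5.91) = e^(−1.9503) ≈ 0.1422.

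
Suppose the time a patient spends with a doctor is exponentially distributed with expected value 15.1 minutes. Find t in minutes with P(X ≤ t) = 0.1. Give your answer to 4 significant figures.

1.591

The rate is λ = 1/15.1 = 0.0662252 per minute.
Set 1 − e^(−λt) = 0.1, so t = −ln(0.9)/λ = 0.10536/0.0662252 ≈ 1.59094 minutes.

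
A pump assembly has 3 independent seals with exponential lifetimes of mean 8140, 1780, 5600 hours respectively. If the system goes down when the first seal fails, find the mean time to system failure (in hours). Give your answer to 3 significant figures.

1160

The first failure time is exponential with rate Σλ_i = 1/8140 + 1/1780 + 1/5600 = 0.000863219 per hour.
E[min] = 1/Σλ = 1/0.000863219 = 1158.45 hours.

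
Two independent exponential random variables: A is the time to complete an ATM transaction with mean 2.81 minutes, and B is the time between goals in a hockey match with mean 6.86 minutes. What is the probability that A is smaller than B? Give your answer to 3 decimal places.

0.709

λ_1 = 1/2.81 = 0.355872, λ_2 = 1/6.86 = 0.145773.
For independent exponentials, P(A < B) = λ_1/(λ_1+λ_2) = 0.355872/0.501644 ≈ 0.709.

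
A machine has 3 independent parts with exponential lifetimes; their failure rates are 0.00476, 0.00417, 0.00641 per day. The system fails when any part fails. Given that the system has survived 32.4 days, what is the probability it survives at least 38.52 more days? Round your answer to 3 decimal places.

0.554

Time to first failure ~ Exp(Σλ) with Σλ = 0.01534.
By memorylessness, P(T > 32.4+38.52 | T > 32.4) = P(T > 38.52) = e^(−0.01534·38.52) ≈ 0.554.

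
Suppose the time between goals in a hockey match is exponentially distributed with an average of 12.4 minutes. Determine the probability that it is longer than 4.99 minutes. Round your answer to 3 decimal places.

0.669

The rate is λ = 1/12.4 = 0.0806452 per minute.
P(X > 4.99) = e^(−λ·4.99) = e^(−0.40242) ≈ 0.669.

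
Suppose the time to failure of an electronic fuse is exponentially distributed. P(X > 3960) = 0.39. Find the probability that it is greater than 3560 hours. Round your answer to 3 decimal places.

0.429

e^(−λ·3960) = 0.39 ⇒ λ = −ln(0.39)/3960 = 0.00023778.
P(X > 3560) = e^(−0.00023778·3560) = e^(−0.8465) ≈ 0.429.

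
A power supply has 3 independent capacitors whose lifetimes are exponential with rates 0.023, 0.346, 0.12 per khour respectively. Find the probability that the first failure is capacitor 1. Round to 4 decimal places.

The time to first failure is exponential with rate Σλ = 0.023 + 0.346 + 0.12 = 0.489.
P(capacitor 1 first) = λ_1/Σλ = 0.023/0.489 ≈ 0.0470.

0.0470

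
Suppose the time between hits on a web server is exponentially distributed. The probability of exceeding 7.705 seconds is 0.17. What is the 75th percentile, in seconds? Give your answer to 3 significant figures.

6.03

e^(−λ·7.705) = 0.17 ⇒ λ = −ln(0.17)/7.705 = 0.229975.
75th percentile: 1 − e^(−λt) = 0.75, t = −ln(0.25)/λ = 6.02802 seconds.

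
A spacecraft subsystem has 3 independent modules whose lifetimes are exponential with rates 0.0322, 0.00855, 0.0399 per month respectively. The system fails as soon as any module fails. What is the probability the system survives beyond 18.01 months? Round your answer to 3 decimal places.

The time to first failure is exponential with rate Σλ = 0.0322 + 0.00855 + 0.0399 = 0.08065.
P(min > 18.01) = e^(−0.08065·18.01) = e^(−1.4525) ≈ 0.234.

0.234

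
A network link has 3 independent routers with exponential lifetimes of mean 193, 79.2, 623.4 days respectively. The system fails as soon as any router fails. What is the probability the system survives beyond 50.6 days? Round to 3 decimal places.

0.374

The first failure time is exponential with rate Σλ_i = 1/193 + 1/79.2 + 1/623.4 = 0.0194117 per day.
P(min > 50.6) = e^(−0.0194117·50.6) = e^(−0.98223) ≈ 0.374.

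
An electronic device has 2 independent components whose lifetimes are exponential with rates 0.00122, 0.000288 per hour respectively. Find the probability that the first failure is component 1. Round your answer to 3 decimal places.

0.809

The time to first failure is exponential with rate Σλ = 0.00122 + 0.000288 = 0.001508.
P(component 1 first) = λ_1/Σλ = 0.00122/0.001508 ≈ 0.809.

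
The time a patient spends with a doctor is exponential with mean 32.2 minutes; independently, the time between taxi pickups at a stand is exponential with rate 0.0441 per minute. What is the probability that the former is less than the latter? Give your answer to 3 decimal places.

λ_1 = 1/32.2 = 0.0310559, λ_2 = 0.0441.
For independent exponentials, P(the former < the latter) = λ_1/(λ_1+λ_2) = 0.0310559/0.0751559 ≈ 0.413.

0.413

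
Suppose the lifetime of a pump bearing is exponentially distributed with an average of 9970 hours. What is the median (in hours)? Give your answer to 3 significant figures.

The rate is λ = 1/9970 = 0.000100301 per hour.
Set 1 − e^(−λt) = 0.5, so t = −ln(0.5)/λ = 0.69315/0.000100301 ≈ 6910.68 hours.

6910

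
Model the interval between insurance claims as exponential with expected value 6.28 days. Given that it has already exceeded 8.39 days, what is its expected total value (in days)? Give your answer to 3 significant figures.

14.7

The rate is λ = 1/6.28 = 0.159236 per day.
By memorylessness, E[X | X > 8.39] = 8.39 + 1/λ = 8.39 + 6.28 = 14.67 days.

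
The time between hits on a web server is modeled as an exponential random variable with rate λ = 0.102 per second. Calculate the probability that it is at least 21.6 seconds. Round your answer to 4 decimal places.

P(X > 21.6) = e^(−λ·21.6) = e^(−2.2032) ≈ 0.1104.

0.1104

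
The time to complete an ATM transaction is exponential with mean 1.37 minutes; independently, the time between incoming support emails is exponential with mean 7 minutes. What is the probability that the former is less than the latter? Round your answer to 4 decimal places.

0.8363

λ_1 = 1/1.37 = 0.729927, λ_2 = 1/7 = 0.142857.
For independent exponentials, P(the former < the latter) = λ_1/(λ_1+λ_2) = 0.729927/0.872784 ≈ 0.8363.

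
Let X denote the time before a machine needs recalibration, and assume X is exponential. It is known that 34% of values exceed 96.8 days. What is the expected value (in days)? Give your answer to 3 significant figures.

e^(−λ·96.8) = 0.34 ⇒ λ = −ln(0.34)/96.8 = 0.0111447.
Mean = 1/λ = 89.7285 days.

89.7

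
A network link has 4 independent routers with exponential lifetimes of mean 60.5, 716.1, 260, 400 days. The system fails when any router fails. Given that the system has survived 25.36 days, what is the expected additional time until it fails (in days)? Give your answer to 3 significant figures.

41.2

First-failure rate Σλ = 1/60.5 + 1/716.1 + 1/260 + 1/400 = 0.0242715.
By memorylessness the expected residual is 1/Σλ = 41.2005 days, regardless of the 25.36 already elapsed.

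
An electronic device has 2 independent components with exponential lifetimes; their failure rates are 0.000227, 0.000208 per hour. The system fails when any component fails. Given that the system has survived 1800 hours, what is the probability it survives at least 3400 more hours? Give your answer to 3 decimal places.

Time to first failure ~ Exp(Σλ) with Σλ = 0.000435.
By memorylessness, P(T > 1800+3400 | T > 1800) = P(T > 3400) = e^(−0.000435·3400) ≈ 0.228.

0.228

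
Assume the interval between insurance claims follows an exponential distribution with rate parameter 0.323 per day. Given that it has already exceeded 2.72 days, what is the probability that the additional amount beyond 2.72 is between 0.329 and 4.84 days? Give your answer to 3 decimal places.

Memoryless: the residual past 2.72 is again Exp(λ).
P(0.329 < residual < 4.84) = e^(−λ·0.329) − e^(−λ·4.84) = 0.89918 − 0.20944 ≈ 0.690.

0.690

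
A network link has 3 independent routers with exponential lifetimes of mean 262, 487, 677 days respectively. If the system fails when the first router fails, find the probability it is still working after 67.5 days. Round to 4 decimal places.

The first failure time is exponential with rate Σλ_i = 1/262 + 1/487 + 1/677 = 0.00734729 per day.
P(min > 67.5) = e^(−0.00734729·67.5) = e^(−0.49594) ≈ 0.6090.

0.6090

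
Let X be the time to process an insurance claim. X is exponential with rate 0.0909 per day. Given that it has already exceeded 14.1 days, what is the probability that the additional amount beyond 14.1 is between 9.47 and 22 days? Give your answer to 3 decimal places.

Memoryless: the residual past 14.1 is again Exp(λ).
P(9.47 < residual < 22) = e^(−λ·9.47) − e^(−λ·22) = 0.42281 − 0.13536 ≈ 0.287.

0.287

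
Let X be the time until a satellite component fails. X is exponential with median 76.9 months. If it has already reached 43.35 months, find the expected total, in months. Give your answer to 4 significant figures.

154.3

For an exponential, median = ln(2)/λ, so λ = ln 2 / 76.9 = 0.00901362 per month.
By memorylessness, E[X | X > 43.35] = 43.35 + 1/λ = 43.35 + 110.943 = 154.293 months.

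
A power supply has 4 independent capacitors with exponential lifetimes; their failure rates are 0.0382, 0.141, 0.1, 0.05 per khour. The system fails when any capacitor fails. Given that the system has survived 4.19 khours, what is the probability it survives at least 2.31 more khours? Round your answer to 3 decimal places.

Time to first failure ~ Exp(Σλ) with Σλ = 0.3292.
By memorylessness, P(T > 4.19+2.31 | T > 4.19) = P(T > 2.31) = e^(−0.3292·2.31) ≈ 0.467.

0.467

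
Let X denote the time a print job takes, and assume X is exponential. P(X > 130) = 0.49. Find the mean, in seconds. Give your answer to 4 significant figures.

e^(−λ·130) = 0.49 ⇒ λ = −ln(0.49)/130 = 0.00548731.
Mean = 1/λ = 182.239 seconds.

182.2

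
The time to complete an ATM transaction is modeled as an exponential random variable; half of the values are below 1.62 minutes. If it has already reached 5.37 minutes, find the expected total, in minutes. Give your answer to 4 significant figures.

7.707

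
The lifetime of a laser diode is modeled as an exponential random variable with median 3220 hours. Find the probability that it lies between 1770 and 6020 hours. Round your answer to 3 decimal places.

0.410

For an exponential, median = ln(2)/λ, so λ = ln 2 / 3220 = 0.000215263 per hour.
P(1770 < X < 6020) = e^(−λ·1770) − e^(−λ·6020) = 0.68317 − 0.27366 ≈ 0.410.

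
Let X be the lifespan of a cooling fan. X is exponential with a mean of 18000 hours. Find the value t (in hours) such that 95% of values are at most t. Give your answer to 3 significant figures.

The rate is λ = 1/18000 = 0.0000555556 per hour.
Set 1 − e^(−λt) = 0.95, so t = −ln(0.05)/λ = 2.9957/0.0000555556 ≈ 53923.2 hours.

53900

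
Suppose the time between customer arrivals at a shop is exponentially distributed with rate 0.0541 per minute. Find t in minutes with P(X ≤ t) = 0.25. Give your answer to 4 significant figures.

5.318

Set 1 − e^(−λt) = 0.25, so t = −ln(0.75)/λ = 0.28768/0.0541 ≈ 5.3176 minutes.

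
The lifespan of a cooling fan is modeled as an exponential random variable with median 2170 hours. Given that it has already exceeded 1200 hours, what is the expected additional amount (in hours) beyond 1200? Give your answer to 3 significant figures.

3130

For an exponential, median = ln(2)/λ, so λ = ln 2 / 2170 = 0.000319423 per hour.
By memorylessness, the remaining amount past any threshold is again Exp(λ) with mean 1/λ = 3130.65 hours.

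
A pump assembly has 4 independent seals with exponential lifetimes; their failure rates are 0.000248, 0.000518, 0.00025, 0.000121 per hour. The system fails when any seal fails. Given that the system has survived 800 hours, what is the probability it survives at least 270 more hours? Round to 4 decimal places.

Time to first failure ~ Exp(Σλ) with Σλ = 0.001137.
By memorylessness, P(T > 800+270 | T > 800) = P(T > 270) = e^(−0.001137·270) ≈ 0.7357.

0.7357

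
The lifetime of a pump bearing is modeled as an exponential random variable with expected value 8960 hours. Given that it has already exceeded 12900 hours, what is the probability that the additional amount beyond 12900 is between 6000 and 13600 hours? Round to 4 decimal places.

The rate is λ = 1/8960 = 0.000111607 per hour.
Memoryless: the residual past 12900 is again Exp(λ).
P(6000 < residual < 13600) = e^(−λ·6000) − e^(−λ·13600) = 0.51189 − 0.21918 ≈ 0.2927.

0.2927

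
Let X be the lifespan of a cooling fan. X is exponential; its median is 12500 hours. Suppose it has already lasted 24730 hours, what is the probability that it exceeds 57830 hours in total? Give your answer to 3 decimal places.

0.160

For an exponential, median = ln(2)/λ, so λ = ln 2 / 12500 = 0.0000554518 per hour.
The exponential is memoryless, so the remaining time is again Exp(λ): the condition X > 24730 is irrelevant.
P(X > 33100) = e^(−1.8355) ≈ 0.160.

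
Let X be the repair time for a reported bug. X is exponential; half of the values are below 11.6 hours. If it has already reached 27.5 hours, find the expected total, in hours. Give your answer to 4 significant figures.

44.24

For an exponential, median = ln(2)/λ, so λ = ln 2 / 11.6 = 0.0597541 per hour.
By memorylessness, E[X | X > 27.5] = 27.5 + 1/λ = 27.5 + 16.7353 = 44.2353 hours.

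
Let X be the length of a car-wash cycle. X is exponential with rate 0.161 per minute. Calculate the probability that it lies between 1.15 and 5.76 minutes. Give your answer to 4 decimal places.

0.4354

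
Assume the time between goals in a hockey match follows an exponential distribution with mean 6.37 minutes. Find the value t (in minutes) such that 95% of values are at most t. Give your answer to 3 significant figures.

19.1

The rate is λ = 1/6.37 = 0.156986 per minute.
Set 1 − e^(−λt) = 0.95, so t = −ln(0.05)/λ = 2.9957/0.156986 ≈ 19.0828 minutes.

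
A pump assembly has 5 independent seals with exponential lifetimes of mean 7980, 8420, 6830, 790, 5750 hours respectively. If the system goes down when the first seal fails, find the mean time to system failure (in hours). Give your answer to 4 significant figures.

546.4

The first failure time is exponential with rate Σλ_i = 1/7980 + 1/8420 + 1/6830 + 1/790 + 1/5750 = 0.00183023 per hour.
E[min] = 1/Σλ = 1/0.00183023 = 546.38 hours.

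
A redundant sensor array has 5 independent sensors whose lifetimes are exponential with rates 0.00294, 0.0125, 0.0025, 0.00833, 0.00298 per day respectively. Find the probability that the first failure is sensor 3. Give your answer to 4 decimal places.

0.0855

The time to first failure is exponential with rate Σλ = 0.00294 + 0.0125 + 0.0025 + 0.00833 + 0.00298 = 0.02925.
P(sensor 3 first) = λ_3/Σλ = 0.0025/0.02925 ≈ 0.0855.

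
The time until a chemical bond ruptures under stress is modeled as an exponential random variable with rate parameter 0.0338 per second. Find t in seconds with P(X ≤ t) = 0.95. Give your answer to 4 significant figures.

Set 1 − e^(−λt) = 0.95, so t = −ln(0.05)/λ = 2.9957/0.0338 ≈ 88.6311 seconds.

88.63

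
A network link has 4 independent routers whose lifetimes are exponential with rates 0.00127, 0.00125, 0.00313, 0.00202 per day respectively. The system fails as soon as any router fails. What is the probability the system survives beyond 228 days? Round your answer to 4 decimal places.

0.1740

The time to first failure is exponential with rate Σλ = 0.00127 + 0.00125 + 0.00313 + 0.00202 = 0.00767.
P(min > 228) = e^(−0.00767·228) = e^(−1.7488) ≈ 0.1740.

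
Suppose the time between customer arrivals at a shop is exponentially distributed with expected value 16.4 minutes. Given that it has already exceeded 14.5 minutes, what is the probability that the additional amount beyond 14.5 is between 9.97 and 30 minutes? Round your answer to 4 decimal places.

0.3839

The rate is λ = 1/16.4 = 0.0609756 per minute.
Memoryless: the residual past 14.5 is again Exp(λ).
P(9.97 < residual < 30) = e^(−λ·9.97) − e^(−λ·30) = 0.54448 − 0.16053 ≈ 0.3839.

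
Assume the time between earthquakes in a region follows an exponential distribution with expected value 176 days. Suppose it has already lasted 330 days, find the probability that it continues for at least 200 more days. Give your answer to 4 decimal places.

0.3210

The rate is λ = 1/176 = 0.00568182 per day.
The exponential is memoryless, so the remaining time is again Exp(λ): the condition X > 330 is irrelevant.
P(X > 200) = e^(−1.1364) ≈ 0.3210.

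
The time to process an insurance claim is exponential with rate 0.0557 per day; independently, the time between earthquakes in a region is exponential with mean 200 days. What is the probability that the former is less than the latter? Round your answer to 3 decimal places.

0.918

λ_1 = 0.0557, λ_2 = 1/200 = 0.005.
For independent exponentials, P(the former < the latter) = λ_1/(λ_1+λ_2) = 0.0557/0.0607 ≈ 0.918.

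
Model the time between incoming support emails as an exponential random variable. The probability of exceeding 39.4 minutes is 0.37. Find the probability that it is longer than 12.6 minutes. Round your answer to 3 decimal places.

0.728

e^(−λ·39.4) = 0.37 ⇒ λ = −ln(0.37)/39.4 = 0.0252348.
P(X > 12.6) = e^(−0.0252348·12.6) = e^(−0.31796) ≈ 0.728.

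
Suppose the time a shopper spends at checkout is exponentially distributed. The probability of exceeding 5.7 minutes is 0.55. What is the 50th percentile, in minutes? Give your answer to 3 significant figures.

6.61

e^(−λ·5.7) = 0.55 ⇒ λ = −ln(0.55)/5.7 = 0.104884.
50th percentile: 1 − e^(−λt) = 0.5, t = −ln(0.5)/λ = 6.60872 minutes.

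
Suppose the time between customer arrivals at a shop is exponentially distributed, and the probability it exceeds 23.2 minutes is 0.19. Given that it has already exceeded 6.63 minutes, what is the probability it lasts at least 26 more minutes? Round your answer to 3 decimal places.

0.155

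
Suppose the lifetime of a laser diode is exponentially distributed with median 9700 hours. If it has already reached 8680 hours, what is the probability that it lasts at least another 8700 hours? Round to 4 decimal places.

For an exponential, median = ln(2)/λ, so λ = ln 2 / 9700 = 0.0000714585 per hour.
By the memoryless property, P(X > 8680+8700 | X > 8680) = P(X > 8700).
P(X > 8700) = e^(−0.62169) ≈ 0.5370.

0.5370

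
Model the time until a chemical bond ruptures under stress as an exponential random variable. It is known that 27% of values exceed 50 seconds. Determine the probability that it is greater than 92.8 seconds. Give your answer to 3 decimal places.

0.088

e^(−λ·50) = 0.27 ⇒ λ = −ln(0.27)/50 = 0.0261867.
P(X > 92.8) = e^(−0.0261867·92.8) = e^(−2.4301) ≈ 0.088.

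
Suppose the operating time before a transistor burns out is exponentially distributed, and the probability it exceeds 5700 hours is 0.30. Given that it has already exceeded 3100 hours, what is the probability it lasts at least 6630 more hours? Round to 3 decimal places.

From e^(−λ·5700) = 0.30, λ = −ln(0.30)/5700 = 0.000211223.
Memoryless: P(X > 3100+6630 | X > 3100) = P(X > 6630) = e^(−0.000211223·6630) ≈ 0.246.

0.246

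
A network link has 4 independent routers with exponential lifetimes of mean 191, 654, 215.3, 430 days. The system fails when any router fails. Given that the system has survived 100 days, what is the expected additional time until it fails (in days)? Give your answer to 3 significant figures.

72.8

First-failure rate Σλ = 1/191 + 1/654 + 1/215.3 + 1/430 = 0.0137349.
By memorylessness the expected residual is 1/Σλ = 72.8071 days, regardless of the 100 already elapsed.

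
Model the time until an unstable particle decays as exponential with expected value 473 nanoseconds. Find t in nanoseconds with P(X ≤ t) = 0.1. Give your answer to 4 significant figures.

49.84

The rate is λ = 1/473 = 0.00211416 per nanosecond.
Set 1 − e^(−λt) = 0.1, so t = −ln(0.9)/λ = 0.10536/0.00211416 ≈ 49.8355 nanoseconds.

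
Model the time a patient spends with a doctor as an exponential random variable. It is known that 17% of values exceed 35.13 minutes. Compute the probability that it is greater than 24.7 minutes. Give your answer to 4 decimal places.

0.2877

e^(−λ·35.13) = 0.17 ⇒ λ = −ln(0.17)/35.13 = 0.05044.
P(X > 24.7) = e^(−0.05044·24.7) = e^(−1.2459) ≈ 0.2877.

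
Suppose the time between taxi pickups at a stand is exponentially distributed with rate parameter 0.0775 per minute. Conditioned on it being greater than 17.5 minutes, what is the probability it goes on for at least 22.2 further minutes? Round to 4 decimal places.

0.1790

P(X > s+t | X > s) = e^(−λ(s+t))/e^(−λs) = e^(−λt), independent of s = 17.5.
P(X > 22.2) = e^(−1.7205) ≈ 0.1790.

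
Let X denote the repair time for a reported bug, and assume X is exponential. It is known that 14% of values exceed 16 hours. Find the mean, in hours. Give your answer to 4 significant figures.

e^(−λ·16) = 0.14 ⇒ λ = −ln(0.14)/16 = 0.122882.
Mean = 1/λ = 8.13788 hours.

8.138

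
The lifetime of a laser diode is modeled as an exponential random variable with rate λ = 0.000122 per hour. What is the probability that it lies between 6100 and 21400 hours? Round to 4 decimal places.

0.4016

P(6100 < X < 21400) = e^(−λ·6100) − e^(−λ·21400) = 0.47511 − 0.07348 ≈ 0.4016.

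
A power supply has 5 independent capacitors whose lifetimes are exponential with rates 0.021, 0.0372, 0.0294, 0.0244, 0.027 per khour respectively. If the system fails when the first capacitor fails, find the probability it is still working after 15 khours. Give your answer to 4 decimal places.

0.1243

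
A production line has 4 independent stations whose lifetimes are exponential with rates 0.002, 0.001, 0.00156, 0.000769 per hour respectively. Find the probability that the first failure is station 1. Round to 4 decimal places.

The time to first failure is exponential with rate Σλ = 0.002 + 0.001 + 0.00156 + 0.000769 = 0.005329.
P(station 1 first) = λ_1/Σλ = 0.002/0.005329 ≈ 0.3753.

0.3753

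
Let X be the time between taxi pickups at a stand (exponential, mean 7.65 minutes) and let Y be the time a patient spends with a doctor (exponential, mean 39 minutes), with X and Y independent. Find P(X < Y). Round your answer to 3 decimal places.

λ_1 = 1/7.65 = 0.130719, λ_2 = 1/39 = 0.025641.
For independent exponentials, P(X < Y) = λ_1/(λ_1+λ_2) = 0.130719/0.15636 ≈ 0.836.

0.836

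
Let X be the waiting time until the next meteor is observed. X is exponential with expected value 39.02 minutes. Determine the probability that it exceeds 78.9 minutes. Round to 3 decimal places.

The rate is λ = 1/39.02 = 0.0256279 per minute.
P(X > 78.9) = e^(−λ·78.9) = e^(−2.022) ≈ 0.132.

0.132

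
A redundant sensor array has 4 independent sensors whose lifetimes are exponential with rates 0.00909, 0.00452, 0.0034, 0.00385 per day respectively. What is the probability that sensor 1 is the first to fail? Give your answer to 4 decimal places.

0.4358

The time to first failure is exponential with rate Σλ = 0.00909 + 0.00452 + 0.0034 + 0.00385 = 0.02086.
P(sensor 1 first) = λ_1/Σλ = 0.00909/0.02086 ≈ 0.4358.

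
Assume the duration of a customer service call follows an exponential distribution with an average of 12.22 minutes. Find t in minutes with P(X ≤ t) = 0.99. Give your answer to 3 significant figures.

The rate is λ = 1/12.22 = 0.0818331 per minute.
Set 1 − e^(−λt) = 0.99, so t = −ln(0.01)/λ = 4.6052/0.0818331 ≈ 56.2752 minutes.

56.3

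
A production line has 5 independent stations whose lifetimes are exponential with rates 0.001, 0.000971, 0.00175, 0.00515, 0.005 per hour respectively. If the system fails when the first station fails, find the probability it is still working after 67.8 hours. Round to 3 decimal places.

0.390

The time to first failure is exponential with rate Σλ = 0.001 + 0.000971 + 0.00175 + 0.00515 + 0.005 = 0.013871.
P(min > 67.8) = e^(−0.013871·67.8) = e^(−0.94045) ≈ 0.390.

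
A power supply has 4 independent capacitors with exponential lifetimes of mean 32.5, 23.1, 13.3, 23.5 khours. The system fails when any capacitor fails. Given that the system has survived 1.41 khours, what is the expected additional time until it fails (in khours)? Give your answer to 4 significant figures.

5.214

First-failure rate Σλ = 1/32.5 + 1/23.1 + 1/13.3 + 1/23.5 = 0.1918.
By memorylessness the expected residual is 1/Σλ = 5.21375 khours, regardless of the 1.41 already elapsed.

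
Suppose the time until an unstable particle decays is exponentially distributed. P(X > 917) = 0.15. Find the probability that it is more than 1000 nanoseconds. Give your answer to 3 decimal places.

e^(−λ·917) = 0.15 ⇒ λ = −ln(0.15)/917 = 0.00206883.
P(X > 1000) = e^(−0.00206883·1000) = e^(−2.0688) ≈ 0.126.

0.126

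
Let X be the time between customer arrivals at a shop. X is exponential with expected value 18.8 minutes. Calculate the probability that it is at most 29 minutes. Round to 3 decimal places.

0.786

The rate is λ = 1/18.8 = 0.0531915 per minute.
P(X ≤ 29) = 1 − e^(−λ·29) = 1 − e^(−1.5426) ≈ 0.786.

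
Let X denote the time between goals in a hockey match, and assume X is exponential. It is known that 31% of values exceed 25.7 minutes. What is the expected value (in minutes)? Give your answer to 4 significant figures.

21.94

e^(−λ·25.7) = 0.31 ⇒ λ = −ln(0.31)/25.7 = 0.0455713.
Mean = 1/λ = 21.9436 minutes.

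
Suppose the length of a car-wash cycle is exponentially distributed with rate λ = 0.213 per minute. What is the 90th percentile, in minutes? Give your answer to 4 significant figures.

Set 1 − e^(−λt) = 0.9, so t = −ln(0.1)/λ = 2.3026/0.213 ≈ 10.8103 minutes.

10.81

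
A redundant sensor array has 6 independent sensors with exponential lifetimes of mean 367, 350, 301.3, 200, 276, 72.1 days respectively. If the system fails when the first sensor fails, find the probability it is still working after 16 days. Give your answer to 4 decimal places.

The first failure time is exponential with rate Σλ_i = 1/367 + 1/350 + 1/301.3 + 1/200 + 1/276 + 1/72.1 = 0.0313937 per day.
P(min > 16) = e^(−0.0313937·16) = e^(−0.5023) ≈ 0.6051.

0.6051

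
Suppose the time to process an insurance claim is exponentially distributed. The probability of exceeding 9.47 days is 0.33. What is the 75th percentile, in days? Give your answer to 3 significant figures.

e^(−λ·9.47) = 0.33 ⇒ λ = −ln(0.33)/9.47 = 0.117071.
75th percentile: 1 − e^(−λt) = 0.75, t = −ln(0.25)/λ = 11.8415 days.

11.8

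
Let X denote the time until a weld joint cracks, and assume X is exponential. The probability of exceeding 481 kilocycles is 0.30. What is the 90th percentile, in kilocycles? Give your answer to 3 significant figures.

e^(−λ·481) = 0.30 ⇒ λ = −ln(0.30)/481 = 0.00250306.
90th percentile: 1 − e^(−λt) = 0.9, t = −ln(0.1)/λ = 919.907 kilocycles.

920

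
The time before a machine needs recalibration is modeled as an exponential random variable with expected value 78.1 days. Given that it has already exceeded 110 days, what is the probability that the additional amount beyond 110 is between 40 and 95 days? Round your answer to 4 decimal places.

The rate is λ = 1/78.1 = 0.0128041 per day.
Memoryless: the residual past 110 is again Exp(λ).
P(40 < residual < 95) = e^(−λ·40) − e^(−λ·95) = 0.59920 − 0.29630 ≈ 0.3029.

0.3029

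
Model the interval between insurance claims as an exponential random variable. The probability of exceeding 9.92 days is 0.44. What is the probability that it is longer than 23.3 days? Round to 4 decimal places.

0.1454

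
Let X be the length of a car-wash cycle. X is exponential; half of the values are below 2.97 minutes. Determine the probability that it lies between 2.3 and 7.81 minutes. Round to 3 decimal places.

For an exponential, median = ln(2)/λ, so λ = ln 2 / 2.97 = 0.233383 per minute.
P(2.3 < X < 7.81) = e^(−λ·2.3) − e^(−λ·7.81) = 0.58463 − 0.16159 ≈ 0.423.

0.423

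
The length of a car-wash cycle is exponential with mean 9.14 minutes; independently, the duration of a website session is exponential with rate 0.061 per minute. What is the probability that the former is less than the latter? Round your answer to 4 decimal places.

0.6420

λ_1 = 1/9.14 = 0.109409, λ_2 = 0.061.
For independent exponentials, P(the former < the latter) = λ_1/(λ_1+λ_2) = 0.109409/0.170409 ≈ 0.6420.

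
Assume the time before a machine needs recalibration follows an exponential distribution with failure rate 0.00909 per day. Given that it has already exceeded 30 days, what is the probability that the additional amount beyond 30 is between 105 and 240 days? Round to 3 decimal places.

Memoryless: the residual past 30 is again Exp(λ).
P(105 < residual < 240) = e^(−λ·105) − e^(−λ·240) = 0.38502 − 0.11286 ≈ 0.272.

0.272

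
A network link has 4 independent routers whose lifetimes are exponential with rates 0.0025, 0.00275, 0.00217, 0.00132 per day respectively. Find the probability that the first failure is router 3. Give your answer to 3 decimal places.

The time to first failure is exponential with rate Σλ = 0.0025 + 0.00275 + 0.00217 + 0.00132 = 0.00874.
P(router 3 first) = λ_3/Σλ = 0.00217/0.00874 ≈ 0.248.

0.248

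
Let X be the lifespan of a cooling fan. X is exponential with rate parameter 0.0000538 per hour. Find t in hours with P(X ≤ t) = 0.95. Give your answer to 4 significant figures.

55680

Set 1 − e^(−λt) = 0.95, so t = −ln(0.05)/λ = 2.9957/0.0000538 ≈ 55682.8 hours.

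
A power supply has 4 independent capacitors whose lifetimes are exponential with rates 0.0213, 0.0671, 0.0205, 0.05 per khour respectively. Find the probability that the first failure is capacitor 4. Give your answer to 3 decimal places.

0.315

The time to first failure is exponential with rate Σλ = 0.0213 + 0.0671 + 0.0205 + 0.05 = 0.1589.
P(capacitor 4 first) = λ_4/Σλ = 0.05/0.1589 ≈ 0.315.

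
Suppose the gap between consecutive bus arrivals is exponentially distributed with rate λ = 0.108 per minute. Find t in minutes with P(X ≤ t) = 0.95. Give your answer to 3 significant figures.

Set 1 − e^(−λt) = 0.95, so t = −ln(0.05)/λ = 2.9957/0.108 ≈ 27.7383 minutes.

27.7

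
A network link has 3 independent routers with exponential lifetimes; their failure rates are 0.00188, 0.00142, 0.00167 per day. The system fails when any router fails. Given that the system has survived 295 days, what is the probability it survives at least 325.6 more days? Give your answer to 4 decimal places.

Time to first failure ~ Exp(Σλ) with Σλ = 0.00497.
By memorylessness, P(T > 295+325.6 | T > 295) = P(T > 325.6) = e^(−0.00497·325.6) ≈ 0.1982.

0.1982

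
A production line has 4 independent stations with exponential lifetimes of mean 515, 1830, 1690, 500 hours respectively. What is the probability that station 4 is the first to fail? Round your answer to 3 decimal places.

Rates: λ_i = 1/mean_i → 0.00194175, 0.000546448, 0.000591716, 0.002; Σλ = 0.00507991.
P(station 4 first) = λ_4/Σλ = 0.002/0.00507991 ≈ 0.394.

0.394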